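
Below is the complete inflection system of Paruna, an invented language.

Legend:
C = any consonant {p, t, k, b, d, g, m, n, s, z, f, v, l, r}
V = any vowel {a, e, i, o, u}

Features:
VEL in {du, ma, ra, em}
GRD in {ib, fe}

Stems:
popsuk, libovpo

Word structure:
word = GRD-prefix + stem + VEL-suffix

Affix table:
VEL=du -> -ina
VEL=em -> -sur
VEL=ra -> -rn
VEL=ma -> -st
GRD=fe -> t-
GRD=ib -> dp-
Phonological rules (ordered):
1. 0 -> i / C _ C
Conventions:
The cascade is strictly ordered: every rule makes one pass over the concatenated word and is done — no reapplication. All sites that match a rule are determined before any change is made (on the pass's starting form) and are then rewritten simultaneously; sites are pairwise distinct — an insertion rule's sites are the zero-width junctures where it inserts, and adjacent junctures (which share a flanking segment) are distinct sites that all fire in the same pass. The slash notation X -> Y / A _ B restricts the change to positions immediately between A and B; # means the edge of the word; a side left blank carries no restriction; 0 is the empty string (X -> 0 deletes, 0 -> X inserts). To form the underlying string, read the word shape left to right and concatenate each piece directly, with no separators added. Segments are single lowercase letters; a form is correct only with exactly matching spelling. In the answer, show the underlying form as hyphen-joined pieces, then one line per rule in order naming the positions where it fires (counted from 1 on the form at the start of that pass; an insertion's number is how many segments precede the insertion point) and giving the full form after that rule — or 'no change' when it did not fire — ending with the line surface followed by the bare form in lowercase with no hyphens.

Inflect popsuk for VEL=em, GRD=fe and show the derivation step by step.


underlying: t-popsuk-sur
1. 0 -> i / C _ C: inserts after position(s) 1, 4, 7: tipopisukisur
surface: tipopisukisur


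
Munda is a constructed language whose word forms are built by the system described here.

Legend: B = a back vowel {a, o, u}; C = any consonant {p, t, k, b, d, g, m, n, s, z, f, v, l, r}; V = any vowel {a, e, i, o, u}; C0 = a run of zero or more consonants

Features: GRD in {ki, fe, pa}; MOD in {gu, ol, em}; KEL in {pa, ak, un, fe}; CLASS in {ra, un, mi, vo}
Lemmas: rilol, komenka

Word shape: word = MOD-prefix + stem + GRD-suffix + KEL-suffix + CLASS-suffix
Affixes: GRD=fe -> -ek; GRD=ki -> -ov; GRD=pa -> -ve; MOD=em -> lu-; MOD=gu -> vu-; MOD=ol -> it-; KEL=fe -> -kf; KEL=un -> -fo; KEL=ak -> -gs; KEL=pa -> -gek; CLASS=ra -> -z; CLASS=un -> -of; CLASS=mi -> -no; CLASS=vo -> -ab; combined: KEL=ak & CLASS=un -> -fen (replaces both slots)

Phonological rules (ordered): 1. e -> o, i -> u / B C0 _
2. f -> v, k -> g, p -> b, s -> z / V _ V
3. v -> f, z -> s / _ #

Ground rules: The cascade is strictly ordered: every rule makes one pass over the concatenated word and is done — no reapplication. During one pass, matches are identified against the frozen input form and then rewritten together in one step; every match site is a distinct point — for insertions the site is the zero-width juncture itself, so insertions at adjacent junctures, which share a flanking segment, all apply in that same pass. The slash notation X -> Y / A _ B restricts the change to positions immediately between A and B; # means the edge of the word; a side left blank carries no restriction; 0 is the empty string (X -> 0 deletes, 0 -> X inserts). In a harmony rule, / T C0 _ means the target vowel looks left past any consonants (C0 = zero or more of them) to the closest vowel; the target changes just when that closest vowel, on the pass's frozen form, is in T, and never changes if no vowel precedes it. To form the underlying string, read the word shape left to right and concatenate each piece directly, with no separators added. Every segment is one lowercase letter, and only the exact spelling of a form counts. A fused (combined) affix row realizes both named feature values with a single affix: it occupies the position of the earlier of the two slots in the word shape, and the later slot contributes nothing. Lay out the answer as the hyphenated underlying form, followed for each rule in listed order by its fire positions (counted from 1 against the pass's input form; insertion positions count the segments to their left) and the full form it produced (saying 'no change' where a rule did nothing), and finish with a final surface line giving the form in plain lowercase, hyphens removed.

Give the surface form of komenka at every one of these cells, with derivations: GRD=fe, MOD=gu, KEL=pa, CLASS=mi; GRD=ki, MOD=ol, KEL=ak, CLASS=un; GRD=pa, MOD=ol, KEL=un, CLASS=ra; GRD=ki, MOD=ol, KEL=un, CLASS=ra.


cell GRD=fe, MOD=gu, KEL=pa, CLASS=mi:
underlying: vu-komenka-ek-gek-no
1. e -> o, i -> u / B C0 _: fires at position(s) 6, 10: vukomonkaokgekno
2. f -> v, k -> g, p -> b, s -> z / V _ V: fires at position(s) 3: vugomonkaokgekno
3. v -> f, z -> s / _ #: no change
surface: vugomonkaokgekno

cell GRD=ki, MOD=ol, KEL=ak, CLASS=un:
underlying: it-komenka-ov-fen
1. e -> o, i -> u / B C0 _: fires at position(s) 6, 13: itkomonkaovfon
2. f -> v, k -> g, p -> b, s -> z / V _ V: no change
3. v -> f, z -> s / _ #: no change
surface: itkomonkaovfon

cell GRD=pa, MOD=ol, KEL=un, CLASS=ra:
underlying: it-komenka-ve-fo-z
1. e -> o, i -> u / B C0 _: fires at position(s) 6, 11: itkomonkavofoz
2. f -> v, k -> g, p -> b, s -> z / V _ V: fires at position(s) 12: itkomonkavovoz
3. v -> f, z -> s / _ #: fires at position(s) 14: itkomonkavovos
surface: itkomonkavovos

cell GRD=ki, MOD=ol, KEL=un, CLASS=ra:
underlying: it-komenka-ov-fo-z
1. e -> o, i -> u / B C0 _: fires at position(s) 6: itkomonkaovfoz
2. f -> v, k -> g, p -> b, s -> z / V _ V: no change
3. v -> f, z -> s / _ #: fires at position(s) 14: itkomonkaovfos
surface: itkomonkaovfos


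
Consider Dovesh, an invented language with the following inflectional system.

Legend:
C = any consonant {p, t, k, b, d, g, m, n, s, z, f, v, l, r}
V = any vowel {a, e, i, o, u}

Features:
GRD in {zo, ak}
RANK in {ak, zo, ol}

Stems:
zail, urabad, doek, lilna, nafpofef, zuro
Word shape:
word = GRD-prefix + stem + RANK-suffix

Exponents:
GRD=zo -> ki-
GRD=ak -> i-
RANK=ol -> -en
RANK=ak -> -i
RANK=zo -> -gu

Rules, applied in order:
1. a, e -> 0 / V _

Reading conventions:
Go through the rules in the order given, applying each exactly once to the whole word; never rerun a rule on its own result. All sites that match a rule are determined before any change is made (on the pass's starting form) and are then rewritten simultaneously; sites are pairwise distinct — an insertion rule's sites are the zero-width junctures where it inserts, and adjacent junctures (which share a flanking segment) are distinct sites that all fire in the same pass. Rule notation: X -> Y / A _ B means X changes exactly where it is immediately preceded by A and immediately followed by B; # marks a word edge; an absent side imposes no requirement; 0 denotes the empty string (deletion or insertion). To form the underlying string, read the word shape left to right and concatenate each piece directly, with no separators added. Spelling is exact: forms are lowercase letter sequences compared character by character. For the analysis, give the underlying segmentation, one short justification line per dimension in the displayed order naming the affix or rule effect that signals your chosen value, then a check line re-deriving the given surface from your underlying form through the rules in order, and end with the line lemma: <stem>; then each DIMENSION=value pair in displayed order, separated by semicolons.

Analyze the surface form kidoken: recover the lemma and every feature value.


underlying: ki-doek-en
GRD=zo - signalled by the affix ki-
RANK=ol - signalled by the affix -en
check: kidoeken -> kidoken
lemma: doek; GRD=zo; RANK=ol


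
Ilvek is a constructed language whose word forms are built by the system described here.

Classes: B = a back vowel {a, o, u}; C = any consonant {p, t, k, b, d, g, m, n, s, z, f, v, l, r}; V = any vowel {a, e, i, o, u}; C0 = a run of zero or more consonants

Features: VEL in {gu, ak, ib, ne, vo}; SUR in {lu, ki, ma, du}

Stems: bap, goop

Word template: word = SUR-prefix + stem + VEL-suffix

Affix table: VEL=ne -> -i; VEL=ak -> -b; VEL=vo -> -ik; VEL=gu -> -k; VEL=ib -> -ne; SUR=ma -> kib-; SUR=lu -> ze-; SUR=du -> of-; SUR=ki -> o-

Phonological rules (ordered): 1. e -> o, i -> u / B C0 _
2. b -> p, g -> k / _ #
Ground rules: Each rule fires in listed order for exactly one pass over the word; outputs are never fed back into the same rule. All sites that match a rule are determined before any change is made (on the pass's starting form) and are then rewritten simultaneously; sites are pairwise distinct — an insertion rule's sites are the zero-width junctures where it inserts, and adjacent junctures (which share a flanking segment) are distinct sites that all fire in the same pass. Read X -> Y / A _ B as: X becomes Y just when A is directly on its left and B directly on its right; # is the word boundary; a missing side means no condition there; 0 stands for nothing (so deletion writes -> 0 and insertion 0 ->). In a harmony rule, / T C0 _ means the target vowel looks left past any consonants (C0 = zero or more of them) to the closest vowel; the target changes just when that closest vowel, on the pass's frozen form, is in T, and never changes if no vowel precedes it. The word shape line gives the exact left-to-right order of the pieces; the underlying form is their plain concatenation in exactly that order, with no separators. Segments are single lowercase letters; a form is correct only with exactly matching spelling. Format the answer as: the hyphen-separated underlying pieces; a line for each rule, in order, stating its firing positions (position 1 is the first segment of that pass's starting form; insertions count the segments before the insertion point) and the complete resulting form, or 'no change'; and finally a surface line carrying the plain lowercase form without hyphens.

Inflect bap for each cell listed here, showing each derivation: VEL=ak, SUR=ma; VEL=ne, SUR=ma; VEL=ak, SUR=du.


cell VEL=ak, SUR=ma:
underlying: kib-bap-b
1. e -> o, i -> u / B C0 _: no change
2. b -> p, g -> k / _ #: fires at position(s) 7: kibbapp
surface: kibbapp

cell VEL=ne, SUR=ma:
underlying: kib-bap-i
1. e -> o, i -> u / B C0 _: fires at position(s) 7: kibbapu
2. b -> p, g -> k / _ #: no change
surface: kibbapu

cell VEL=ak, SUR=du:
underlying: of-bap-b
1. e -> o, i -> u / B C0 _: no change
2. b -> p, g -> k / _ #: fires at position(s) 6: ofbapp
surface: ofbapp


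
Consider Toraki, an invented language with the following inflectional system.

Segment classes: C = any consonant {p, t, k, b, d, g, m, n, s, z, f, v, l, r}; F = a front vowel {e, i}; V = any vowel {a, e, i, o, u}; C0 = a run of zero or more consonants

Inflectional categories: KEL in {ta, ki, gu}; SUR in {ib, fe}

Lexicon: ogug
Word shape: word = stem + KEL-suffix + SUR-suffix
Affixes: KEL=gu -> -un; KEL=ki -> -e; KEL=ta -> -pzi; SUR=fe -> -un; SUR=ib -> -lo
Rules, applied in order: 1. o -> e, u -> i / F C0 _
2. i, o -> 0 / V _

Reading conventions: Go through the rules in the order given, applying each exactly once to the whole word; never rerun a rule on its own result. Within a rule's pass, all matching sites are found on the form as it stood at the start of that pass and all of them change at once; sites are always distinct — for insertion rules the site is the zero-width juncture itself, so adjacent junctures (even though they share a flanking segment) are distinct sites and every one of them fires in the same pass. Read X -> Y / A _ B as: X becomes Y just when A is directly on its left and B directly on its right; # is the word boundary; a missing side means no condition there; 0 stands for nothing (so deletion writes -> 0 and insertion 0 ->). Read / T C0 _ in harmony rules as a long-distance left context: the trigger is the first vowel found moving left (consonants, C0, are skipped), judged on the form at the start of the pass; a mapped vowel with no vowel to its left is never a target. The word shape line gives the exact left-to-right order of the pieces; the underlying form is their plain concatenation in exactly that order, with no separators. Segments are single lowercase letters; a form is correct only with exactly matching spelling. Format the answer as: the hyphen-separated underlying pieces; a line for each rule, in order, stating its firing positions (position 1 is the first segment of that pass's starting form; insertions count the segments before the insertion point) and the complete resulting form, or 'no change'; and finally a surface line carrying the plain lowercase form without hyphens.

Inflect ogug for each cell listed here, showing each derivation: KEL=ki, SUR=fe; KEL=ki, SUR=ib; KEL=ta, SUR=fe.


cell KEL=ki, SUR=fe:
underlying: ogug-e-un
1. o -> e, u -> i / F C0 _: fires at position(s) 6: ogugein
2. i, o -> 0 / V _: fires at position(s) 6: ogugen
surface: ogugen

cell KEL=ki, SUR=ib:
underlying: ogug-e-lo
1. o -> e, u -> i / F C0 _: fires at position(s) 7: ogugele
2. i, o -> 0 / V _: no change
surface: ogugele

cell KEL=ta, SUR=fe:
underlying: ogug-pzi-un
1. o -> e, u -> i / F C0 _: fires at position(s) 8: ogugpziin
2. i, o -> 0 / V _: fires at position(s) 8: ogugpzin
surface: ogugpzin


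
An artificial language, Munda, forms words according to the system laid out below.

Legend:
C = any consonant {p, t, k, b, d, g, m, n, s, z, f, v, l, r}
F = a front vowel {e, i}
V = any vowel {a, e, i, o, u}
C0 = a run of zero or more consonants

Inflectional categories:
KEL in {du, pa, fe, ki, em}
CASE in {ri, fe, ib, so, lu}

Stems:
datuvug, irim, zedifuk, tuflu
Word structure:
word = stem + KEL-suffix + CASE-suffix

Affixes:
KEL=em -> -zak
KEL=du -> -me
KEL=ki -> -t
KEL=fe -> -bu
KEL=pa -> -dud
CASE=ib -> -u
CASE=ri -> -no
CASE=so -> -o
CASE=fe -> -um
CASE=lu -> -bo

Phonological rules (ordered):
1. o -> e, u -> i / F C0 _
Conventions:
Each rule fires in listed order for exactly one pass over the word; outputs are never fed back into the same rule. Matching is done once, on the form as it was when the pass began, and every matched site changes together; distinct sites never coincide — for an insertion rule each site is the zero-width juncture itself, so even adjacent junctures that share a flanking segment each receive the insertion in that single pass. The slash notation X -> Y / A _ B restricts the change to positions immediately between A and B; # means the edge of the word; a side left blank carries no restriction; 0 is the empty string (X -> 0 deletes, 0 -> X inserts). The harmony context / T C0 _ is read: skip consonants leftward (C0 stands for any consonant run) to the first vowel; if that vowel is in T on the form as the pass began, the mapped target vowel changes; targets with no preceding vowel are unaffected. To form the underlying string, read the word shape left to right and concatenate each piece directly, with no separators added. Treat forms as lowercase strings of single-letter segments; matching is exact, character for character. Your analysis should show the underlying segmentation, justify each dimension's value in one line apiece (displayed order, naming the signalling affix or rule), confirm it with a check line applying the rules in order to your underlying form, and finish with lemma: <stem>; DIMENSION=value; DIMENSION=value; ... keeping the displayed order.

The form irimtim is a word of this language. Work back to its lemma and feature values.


underlying: irim-t-um
KEL=ki - signalled by the affix -t
CASE=fe - signalled by the affix -um
check: irimtum -> irimtim
lemma: irim; KEL=ki; CASE=fe


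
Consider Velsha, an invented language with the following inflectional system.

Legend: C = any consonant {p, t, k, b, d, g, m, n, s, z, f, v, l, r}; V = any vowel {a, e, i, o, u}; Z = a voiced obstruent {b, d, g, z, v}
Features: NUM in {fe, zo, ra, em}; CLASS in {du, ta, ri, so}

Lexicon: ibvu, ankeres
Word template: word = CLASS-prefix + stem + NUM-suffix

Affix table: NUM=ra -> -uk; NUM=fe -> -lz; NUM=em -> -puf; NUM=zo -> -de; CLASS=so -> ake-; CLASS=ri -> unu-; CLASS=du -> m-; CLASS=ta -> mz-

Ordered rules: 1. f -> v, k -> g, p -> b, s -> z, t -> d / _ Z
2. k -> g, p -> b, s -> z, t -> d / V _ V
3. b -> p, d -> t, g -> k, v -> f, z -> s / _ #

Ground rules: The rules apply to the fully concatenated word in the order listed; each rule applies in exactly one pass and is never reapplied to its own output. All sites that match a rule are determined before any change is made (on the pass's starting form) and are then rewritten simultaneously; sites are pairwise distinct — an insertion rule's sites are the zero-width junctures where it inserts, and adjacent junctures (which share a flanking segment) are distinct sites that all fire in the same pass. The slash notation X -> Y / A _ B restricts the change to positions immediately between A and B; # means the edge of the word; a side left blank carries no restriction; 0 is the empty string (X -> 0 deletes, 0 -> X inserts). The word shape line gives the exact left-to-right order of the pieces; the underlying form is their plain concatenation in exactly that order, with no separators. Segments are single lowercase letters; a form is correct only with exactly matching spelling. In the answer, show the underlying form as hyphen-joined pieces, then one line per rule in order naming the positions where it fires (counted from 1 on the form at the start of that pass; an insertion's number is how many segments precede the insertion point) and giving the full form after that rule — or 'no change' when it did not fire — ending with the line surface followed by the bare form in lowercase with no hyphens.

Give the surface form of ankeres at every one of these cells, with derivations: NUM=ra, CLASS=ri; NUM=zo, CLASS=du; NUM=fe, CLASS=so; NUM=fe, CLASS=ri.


cell NUM=ra, CLASS=ri:
underlying: unu-ankeres-uk
1. f -> v, k -> g, p -> b, s -> z, t -> d / _ Z: no change
2. k -> g, p -> b, s -> z, t -> d / V _ V: fires at position(s) 10: unuankerezuk
3. b -> p, d -> t, g -> k, v -> f, z -> s / _ #: no change
surface: unuankerezuk

cell NUM=zo, CLASS=du:
underlying: m-ankeres-de
1. f -> v, k -> g, p -> b, s -> z, t -> d / _ Z: fires at position(s) 8: mankerezde
2. k -> g, p -> b, s -> z, t -> d / V _ V: no change
3. b -> p, d -> t, g -> k, v -> f, z -> s / _ #: no change
surface: mankerezde

cell NUM=fe, CLASS=so:
underlying: ake-ankeres-lz
1. f -> v, k -> g, p -> b, s -> z, t -> d / _ Z: no change
2. k -> g, p -> b, s -> z, t -> d / V _ V: fires at position(s) 2: ageankereslz
3. b -> p, d -> t, g -> k, v -> f, z -> s / _ #: fires at position(s) 12: ageankeresls
surface: ageankeresls

cell NUM=fe, CLASS=ri:
underlying: unu-ankeres-lz
1. f -> v, k -> g, p -> b, s -> z, t -> d / _ Z: no change
2. k -> g, p -> b, s -> z, t -> d / V _ V: no change
3. b -> p, d -> t, g -> k, v -> f, z -> s / _ #: fires at position(s) 12: unuankeresls
surface: unuankeresls


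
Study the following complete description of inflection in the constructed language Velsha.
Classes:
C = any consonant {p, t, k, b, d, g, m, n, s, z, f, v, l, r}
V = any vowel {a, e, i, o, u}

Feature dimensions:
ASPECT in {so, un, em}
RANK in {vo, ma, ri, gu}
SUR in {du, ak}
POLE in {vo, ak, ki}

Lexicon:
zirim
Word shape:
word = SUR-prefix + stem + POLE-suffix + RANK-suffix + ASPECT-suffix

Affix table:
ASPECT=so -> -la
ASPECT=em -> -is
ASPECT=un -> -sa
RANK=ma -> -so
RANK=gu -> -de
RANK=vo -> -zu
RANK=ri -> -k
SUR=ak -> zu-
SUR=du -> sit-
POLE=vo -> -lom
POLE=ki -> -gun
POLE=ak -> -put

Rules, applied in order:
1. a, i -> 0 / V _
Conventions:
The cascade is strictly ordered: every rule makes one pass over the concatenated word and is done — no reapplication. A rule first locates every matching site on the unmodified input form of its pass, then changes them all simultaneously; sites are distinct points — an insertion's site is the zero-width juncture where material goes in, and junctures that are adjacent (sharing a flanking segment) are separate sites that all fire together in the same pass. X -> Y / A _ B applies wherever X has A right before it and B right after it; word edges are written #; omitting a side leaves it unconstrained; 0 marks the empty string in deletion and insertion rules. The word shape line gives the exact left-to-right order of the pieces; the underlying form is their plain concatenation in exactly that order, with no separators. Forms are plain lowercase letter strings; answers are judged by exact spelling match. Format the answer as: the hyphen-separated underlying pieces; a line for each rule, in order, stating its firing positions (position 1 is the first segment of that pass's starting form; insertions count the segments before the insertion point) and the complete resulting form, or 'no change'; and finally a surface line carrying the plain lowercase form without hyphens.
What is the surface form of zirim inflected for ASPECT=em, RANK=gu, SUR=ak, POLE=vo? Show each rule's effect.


underlying: zu-zirim-lom-de-is
1. a, i -> 0 / V _: fires at position(s) 13: zuzirimlomdes
surface: zuzirimlomdes


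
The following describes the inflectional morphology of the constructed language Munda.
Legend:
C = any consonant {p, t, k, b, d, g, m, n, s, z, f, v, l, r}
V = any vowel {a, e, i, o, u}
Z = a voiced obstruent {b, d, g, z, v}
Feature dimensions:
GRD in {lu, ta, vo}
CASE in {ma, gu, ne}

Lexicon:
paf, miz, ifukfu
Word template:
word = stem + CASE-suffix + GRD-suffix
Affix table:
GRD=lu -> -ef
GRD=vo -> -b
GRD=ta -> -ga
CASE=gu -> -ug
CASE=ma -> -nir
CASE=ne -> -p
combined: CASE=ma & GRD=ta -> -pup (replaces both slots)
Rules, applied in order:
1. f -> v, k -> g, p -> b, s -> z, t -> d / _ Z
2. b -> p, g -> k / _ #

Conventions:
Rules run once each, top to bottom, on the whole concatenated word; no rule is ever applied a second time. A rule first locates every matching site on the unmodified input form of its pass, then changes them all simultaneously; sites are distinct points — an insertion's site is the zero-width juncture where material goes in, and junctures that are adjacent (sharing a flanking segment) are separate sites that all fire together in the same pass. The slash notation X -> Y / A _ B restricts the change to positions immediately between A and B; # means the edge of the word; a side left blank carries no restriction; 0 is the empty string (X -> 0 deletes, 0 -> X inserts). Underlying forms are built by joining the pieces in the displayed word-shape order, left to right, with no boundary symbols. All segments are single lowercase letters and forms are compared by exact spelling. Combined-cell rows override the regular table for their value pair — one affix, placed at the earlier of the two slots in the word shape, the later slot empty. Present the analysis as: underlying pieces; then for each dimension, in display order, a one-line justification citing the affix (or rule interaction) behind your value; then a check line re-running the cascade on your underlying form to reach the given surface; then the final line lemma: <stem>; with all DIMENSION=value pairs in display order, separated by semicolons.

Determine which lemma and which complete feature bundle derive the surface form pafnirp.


underlying: paf-nir-b
GRD=vo - signalled by the affix -b
CASE=ma - signalled by the affix -nir
check: pafnirb -> pafnirb -> pafnirp
lemma: paf; GRD=vo; CASE=ma


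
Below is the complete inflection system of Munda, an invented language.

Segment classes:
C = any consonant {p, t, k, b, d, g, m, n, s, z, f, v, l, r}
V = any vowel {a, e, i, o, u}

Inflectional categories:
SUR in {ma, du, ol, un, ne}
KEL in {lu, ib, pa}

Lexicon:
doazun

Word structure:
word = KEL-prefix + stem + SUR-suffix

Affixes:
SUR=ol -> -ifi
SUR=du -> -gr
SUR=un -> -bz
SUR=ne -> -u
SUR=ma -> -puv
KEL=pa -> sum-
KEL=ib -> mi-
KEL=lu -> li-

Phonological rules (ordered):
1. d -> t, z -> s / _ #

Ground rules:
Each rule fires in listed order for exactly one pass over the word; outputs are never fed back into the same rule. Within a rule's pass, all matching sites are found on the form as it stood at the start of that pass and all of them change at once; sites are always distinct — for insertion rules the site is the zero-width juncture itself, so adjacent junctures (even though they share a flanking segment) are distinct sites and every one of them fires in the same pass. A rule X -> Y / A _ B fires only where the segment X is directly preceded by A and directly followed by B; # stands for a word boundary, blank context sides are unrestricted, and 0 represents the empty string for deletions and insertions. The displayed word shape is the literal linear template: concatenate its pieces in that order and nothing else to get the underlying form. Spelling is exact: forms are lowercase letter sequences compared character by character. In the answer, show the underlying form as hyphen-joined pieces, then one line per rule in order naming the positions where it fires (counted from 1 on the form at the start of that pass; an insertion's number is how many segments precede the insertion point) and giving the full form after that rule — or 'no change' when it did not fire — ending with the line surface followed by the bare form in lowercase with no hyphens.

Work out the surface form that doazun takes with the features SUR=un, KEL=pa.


underlying: sum-doazun-bz
1. d -> t, z -> s / _ #: fires at position(s) 11: sumdoazunbs
surface: sumdoazunbs


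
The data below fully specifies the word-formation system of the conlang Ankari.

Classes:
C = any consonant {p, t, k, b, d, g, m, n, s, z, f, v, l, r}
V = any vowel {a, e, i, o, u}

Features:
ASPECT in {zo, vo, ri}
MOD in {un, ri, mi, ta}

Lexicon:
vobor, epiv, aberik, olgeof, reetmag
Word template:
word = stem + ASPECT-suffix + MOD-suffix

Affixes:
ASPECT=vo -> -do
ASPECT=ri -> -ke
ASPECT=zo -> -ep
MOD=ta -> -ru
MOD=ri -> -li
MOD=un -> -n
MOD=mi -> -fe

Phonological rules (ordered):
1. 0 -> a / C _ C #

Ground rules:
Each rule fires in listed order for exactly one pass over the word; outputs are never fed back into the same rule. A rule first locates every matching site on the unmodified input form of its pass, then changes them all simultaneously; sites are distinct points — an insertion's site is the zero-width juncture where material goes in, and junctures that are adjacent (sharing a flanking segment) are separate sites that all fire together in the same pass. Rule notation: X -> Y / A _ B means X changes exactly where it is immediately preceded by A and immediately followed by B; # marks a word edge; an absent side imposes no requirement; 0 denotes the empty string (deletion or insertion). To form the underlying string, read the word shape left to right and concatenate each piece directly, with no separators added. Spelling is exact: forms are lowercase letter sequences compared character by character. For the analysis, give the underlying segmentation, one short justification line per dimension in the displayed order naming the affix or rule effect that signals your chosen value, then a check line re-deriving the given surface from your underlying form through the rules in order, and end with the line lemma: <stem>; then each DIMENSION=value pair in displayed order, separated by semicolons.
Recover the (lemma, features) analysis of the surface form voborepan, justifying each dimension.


underlying: vobor-ep-n
ASPECT=zo - signalled by the affix -ep
MOD=un - signalled by the affix -n
check: voborepn -> voborepan
lemma: vobor; ASPECT=zo; MOD=un


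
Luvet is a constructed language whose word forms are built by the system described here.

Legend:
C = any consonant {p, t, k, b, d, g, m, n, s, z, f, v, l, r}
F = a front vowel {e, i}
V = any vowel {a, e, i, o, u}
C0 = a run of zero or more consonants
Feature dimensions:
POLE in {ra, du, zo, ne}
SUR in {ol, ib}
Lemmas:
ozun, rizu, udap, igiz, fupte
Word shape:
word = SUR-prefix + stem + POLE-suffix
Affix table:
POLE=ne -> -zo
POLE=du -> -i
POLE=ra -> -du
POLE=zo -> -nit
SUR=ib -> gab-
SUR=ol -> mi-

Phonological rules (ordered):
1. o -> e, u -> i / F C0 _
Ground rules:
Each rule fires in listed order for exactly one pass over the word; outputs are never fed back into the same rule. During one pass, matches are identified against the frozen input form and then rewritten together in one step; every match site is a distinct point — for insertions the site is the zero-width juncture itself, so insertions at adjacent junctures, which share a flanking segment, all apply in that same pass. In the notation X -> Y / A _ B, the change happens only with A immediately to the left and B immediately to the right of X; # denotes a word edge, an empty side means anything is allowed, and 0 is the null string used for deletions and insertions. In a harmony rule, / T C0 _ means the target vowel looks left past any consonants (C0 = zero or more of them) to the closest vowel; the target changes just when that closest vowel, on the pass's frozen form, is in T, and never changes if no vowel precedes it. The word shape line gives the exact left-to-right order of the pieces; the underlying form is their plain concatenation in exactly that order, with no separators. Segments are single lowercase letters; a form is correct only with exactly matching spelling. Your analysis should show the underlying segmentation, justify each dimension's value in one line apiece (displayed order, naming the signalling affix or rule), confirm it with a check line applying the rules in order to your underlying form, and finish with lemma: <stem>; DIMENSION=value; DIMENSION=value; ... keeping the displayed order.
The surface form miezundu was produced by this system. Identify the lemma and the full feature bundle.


underlying: mi-ozun-du
POLE=ra - signalled by the affix -du
SUR=ol - signalled by the affix mi-
check: miozundu -> miezundu
lemma: ozun; POLE=ra; SUR=ol


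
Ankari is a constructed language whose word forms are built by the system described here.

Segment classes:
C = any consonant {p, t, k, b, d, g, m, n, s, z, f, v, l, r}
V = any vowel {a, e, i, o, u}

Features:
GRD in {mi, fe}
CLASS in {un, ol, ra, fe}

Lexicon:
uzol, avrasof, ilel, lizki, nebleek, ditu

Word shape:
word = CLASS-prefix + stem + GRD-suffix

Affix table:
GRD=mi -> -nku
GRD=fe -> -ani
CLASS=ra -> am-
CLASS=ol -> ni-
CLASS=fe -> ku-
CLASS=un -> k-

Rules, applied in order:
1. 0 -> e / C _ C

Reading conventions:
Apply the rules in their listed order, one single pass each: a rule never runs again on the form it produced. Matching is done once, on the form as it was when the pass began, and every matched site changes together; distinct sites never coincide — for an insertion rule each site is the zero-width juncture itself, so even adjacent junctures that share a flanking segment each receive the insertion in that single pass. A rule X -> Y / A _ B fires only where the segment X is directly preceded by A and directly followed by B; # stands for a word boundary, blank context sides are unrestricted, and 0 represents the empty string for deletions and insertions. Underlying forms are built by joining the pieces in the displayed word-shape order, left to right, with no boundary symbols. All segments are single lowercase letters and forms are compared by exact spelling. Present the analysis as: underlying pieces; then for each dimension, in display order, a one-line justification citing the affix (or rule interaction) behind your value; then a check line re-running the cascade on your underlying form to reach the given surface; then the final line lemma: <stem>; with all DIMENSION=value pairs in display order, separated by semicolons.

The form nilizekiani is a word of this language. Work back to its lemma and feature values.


underlying: ni-lizki-ani
GRD=fe - signalled by the affix -ani
CLASS=ol - signalled by the affix ni-
check: nilizkiani -> nilizekiani
lemma: lizki; GRD=fe; CLASS=ol


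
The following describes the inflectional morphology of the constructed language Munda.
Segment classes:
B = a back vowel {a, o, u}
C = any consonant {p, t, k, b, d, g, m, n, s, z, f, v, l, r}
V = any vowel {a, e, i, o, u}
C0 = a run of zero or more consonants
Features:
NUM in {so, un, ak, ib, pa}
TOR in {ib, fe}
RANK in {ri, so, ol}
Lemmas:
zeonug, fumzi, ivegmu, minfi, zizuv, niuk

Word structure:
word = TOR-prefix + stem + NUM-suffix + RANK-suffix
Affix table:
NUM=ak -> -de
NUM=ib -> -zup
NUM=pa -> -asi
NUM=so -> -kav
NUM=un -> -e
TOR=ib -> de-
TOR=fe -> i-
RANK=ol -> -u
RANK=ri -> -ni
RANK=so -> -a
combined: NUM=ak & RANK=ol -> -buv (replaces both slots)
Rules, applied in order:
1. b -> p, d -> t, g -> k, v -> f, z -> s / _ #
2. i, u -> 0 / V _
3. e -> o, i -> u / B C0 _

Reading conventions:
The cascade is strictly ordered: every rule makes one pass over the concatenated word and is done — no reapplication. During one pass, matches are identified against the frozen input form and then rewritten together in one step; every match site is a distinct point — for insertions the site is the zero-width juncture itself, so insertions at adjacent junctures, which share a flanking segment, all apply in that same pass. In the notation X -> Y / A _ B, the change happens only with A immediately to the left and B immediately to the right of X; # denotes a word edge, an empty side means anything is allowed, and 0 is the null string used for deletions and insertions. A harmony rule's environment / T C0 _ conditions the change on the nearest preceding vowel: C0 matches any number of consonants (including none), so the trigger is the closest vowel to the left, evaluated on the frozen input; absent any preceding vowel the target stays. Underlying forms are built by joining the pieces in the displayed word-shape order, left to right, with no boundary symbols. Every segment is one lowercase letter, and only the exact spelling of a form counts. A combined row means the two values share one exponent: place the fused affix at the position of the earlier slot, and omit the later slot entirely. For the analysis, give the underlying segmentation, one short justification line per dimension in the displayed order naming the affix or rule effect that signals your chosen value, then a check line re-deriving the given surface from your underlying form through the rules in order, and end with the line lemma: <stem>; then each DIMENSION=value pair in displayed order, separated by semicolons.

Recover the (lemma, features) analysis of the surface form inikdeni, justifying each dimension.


underlying: i-niuk-de-ni
NUM=ak - signalled by the affix -de
TOR=fe - signalled by the affix i-
RANK=ri - signalled by the affix -ni
check: iniukdeni -> iniukdeni -> inikdeni -> inikdeni
lemma: niuk; NUM=ak; TOR=fe; RANK=ri


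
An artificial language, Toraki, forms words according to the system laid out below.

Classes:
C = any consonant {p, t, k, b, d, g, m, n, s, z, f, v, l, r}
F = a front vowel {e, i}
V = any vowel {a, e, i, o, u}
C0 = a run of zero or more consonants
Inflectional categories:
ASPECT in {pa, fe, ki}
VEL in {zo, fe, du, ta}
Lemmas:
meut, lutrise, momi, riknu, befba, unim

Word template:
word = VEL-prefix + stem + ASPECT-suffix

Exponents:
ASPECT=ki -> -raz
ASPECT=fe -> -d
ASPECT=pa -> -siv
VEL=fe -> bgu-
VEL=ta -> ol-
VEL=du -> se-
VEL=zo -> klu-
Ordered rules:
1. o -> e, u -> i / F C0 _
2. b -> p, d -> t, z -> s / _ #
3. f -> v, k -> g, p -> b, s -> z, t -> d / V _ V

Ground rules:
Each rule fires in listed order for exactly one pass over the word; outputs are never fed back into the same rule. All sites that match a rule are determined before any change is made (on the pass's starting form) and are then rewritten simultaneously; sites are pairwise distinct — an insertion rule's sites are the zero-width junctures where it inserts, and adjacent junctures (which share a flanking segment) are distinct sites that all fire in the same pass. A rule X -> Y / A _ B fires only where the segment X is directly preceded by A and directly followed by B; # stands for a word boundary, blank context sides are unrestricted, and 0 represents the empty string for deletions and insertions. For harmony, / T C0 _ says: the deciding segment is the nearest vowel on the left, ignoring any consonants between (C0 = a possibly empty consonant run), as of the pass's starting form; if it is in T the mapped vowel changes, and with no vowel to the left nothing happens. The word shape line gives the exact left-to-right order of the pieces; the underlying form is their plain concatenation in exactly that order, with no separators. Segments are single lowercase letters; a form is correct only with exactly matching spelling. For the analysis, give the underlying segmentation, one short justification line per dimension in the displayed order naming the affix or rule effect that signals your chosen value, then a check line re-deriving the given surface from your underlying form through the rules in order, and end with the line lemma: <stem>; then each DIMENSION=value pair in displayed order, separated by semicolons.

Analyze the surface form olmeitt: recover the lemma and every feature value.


underlying: ol-meut-d
ASPECT=fe - signalled by the affix -d
VEL=ta - signalled by the affix ol-
check: olmeutd -> olmeitd -> olmeitt -> olmeitt
lemma: meut; ASPECT=fe; VEL=ta


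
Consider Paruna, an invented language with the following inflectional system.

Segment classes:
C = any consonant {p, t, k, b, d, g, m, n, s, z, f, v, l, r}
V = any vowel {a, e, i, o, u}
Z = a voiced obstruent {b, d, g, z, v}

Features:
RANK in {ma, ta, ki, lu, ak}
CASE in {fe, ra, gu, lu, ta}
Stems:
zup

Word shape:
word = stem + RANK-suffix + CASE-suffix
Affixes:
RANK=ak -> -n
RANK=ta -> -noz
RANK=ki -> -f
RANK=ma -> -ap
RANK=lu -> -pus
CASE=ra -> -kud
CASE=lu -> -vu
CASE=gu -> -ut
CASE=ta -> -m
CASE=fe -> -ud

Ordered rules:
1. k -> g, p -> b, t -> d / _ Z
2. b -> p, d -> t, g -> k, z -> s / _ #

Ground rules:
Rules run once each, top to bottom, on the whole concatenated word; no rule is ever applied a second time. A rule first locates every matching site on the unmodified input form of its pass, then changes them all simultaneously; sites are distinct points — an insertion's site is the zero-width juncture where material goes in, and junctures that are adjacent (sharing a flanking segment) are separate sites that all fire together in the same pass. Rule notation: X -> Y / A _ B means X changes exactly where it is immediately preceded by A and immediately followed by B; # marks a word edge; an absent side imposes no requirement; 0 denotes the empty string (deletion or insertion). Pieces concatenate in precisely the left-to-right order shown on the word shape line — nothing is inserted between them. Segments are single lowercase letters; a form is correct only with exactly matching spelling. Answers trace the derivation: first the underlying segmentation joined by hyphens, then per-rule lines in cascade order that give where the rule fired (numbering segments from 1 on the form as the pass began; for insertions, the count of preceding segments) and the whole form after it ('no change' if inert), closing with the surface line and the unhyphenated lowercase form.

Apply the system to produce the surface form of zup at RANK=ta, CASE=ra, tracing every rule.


underlying: zup-noz-kud
1. k -> g, p -> b, t -> d / _ Z: no change
2. b -> p, d -> t, g -> k, z -> s / _ #: fires at position(s) 9: zupnozkut
surface: zupnozkut


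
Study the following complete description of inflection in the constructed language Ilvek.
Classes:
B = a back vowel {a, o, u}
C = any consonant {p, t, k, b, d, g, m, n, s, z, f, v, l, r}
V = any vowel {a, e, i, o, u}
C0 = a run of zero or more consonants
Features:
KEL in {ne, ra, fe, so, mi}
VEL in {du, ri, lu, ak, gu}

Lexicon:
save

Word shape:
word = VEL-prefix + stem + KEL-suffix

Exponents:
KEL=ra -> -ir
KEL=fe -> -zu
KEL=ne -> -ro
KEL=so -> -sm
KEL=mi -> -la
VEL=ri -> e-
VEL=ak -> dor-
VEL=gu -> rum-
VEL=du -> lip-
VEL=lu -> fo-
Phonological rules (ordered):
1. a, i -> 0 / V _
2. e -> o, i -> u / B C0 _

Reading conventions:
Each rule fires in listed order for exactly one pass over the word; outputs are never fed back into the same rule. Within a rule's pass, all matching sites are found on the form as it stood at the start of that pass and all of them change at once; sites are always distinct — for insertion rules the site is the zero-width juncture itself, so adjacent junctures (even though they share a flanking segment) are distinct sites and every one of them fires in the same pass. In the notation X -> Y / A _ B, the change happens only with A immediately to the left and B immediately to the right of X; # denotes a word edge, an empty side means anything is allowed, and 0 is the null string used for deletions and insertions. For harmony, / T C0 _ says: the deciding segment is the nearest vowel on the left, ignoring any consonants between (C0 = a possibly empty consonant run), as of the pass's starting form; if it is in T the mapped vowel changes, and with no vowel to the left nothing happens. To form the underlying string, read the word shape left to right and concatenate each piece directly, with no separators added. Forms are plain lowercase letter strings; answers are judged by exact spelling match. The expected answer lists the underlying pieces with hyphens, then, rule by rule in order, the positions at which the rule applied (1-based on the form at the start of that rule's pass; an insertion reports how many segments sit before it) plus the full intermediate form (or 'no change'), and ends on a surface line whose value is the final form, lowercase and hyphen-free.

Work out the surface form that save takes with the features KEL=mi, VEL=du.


underlying: lip-save-la
1. a, i -> 0 / V _: no change
2. e -> o, i -> u / B C0 _: fires at position(s) 7: lipsavola
surface: lipsavola
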